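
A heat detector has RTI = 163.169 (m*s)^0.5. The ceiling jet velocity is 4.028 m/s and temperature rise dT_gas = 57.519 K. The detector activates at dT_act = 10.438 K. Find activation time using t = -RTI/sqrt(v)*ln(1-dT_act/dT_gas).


dT_act/dT_gas = 0.18147
ln(1 - 0.18147) = -0.20025
t = -163.169 / sqrt(4.028) * -0.20025 = 16.280 s

16.280 s


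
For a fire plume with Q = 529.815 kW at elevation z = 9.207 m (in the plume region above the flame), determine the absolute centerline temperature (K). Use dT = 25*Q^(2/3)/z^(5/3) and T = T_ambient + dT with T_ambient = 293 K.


Q^(2/3) = 65.476
z^(5/3) = 40.445
dT = 25 * 65.476 / 40.445 = 40.472 K
T = 293 + 40.472 = 333.47 K

333.47 K


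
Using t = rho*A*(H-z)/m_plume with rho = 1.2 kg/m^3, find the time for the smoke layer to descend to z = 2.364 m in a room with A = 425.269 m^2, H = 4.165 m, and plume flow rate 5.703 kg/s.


H - z = 1.801 m
t = 1.2 * 425.269 * 1.801 / 5.703 = 161.16 s

161.16 s


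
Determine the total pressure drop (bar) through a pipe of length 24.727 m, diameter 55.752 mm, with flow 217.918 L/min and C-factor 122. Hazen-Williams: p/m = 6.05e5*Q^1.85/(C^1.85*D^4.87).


Q^1.85 = 21176
C^1.85 = 7240.5
D^4.87 = 3.1937e+08
p/m = 0.0055404 bar/m
p_total = 0.0055404 * 24.727 = 0.13700 bar

0.13700 bar


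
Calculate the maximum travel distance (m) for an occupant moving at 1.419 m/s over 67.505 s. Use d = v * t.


d = 1.419 * 67.505 = 95.790 m

95.790 m


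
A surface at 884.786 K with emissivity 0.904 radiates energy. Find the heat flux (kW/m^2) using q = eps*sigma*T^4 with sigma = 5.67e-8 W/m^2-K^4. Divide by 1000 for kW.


T^4 = 6.1285e+11
q = 0.904 * 5.67e-8 * 6.1285e+11 / 1000 = 31.413 kW/m^2

31.413 kW/m^2


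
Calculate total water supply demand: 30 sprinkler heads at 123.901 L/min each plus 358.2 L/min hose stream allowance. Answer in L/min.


Sprinkler demand = 30 * 123.901 = 3717.03 L/min
Total = 3717.03 + 358.2 = 4075.23 L/min

4075.23 L/min


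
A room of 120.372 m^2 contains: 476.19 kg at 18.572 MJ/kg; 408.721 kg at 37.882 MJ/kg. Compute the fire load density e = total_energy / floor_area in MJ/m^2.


Total energy = 476.19*18.572 + 408.721*37.882
= 8843.801 + 15483.17
= 24326.97 MJ
e = 24326.97 / 120.372 = 202.10 MJ/m^2

202.10 MJ/m^2


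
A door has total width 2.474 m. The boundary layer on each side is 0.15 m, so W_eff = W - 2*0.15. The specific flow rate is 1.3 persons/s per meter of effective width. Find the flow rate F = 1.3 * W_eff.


W_eff = 2.474 - 0.30 = 2.174 m
F = 1.3 * 2.174 = 2.8262 persons/s

2.8262 persons/s


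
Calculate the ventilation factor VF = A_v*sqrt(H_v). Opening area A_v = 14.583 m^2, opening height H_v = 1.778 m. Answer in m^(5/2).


sqrt(H_v) = 1.3334
VF = 14.583 * 1.3334 = 19.445 m^(5/2)

19.445 m^(5/2)


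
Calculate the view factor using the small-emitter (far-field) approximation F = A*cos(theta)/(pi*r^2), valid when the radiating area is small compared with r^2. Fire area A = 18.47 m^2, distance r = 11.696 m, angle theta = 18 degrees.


cos(18 deg) = 0.95106
pi*r^2 = 429.76
F = 18.47 * 0.95106 / 429.76 = 0.040874

0.040874


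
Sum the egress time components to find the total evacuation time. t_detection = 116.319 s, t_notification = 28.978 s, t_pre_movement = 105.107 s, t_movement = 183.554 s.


Total = 116.319 + 28.978 + 105.107 + 183.554 = 433.958 s

433.958 s


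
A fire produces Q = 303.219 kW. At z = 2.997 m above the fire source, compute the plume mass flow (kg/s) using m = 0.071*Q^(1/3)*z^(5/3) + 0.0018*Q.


Q^(1/3) = 6.7182
z^(5/3) = 6.2299
First term = 0.071 * 6.7182 * 6.2299 = 2.9716
Second term = 0.0018 * 303.219 = 0.54579
m = 3.5174 kg/s

3.5174 kg/s


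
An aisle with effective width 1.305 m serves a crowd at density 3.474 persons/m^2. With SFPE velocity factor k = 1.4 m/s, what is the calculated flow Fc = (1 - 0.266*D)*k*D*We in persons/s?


1 - 0.266*D = 1 - 0.266*3.474 = 0.075916
Fs = 0.075916 * 1.4 * 3.474 = 0.36923 persons/(s*m)
Fc = 0.36923 * 1.305 = 0.48184 persons/s

0.48184 persons/s


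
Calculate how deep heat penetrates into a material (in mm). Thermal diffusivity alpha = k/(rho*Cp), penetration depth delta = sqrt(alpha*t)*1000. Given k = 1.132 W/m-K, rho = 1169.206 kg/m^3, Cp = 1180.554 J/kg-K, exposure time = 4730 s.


alpha = 1.132 / (1169.206 * 1180.554) = 8.2011e-07 m^2/s
alpha * t = 0.0038791
delta = sqrt(0.0038791) * 1000 = 62.282 mm

62.282 mm


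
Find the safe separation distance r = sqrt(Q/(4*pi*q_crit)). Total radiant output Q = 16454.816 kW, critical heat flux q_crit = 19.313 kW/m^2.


4*pi*q_crit = 242.69
Q/(4*pi*q_crit) = 67.801
r = sqrt(67.801) = 8.2341 m

8.2341 m


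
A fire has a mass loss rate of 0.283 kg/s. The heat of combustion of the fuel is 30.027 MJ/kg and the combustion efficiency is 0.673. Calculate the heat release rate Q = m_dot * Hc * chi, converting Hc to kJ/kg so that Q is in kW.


Hc = 30.027 MJ/kg = 30.027 * 1000 kJ/kg = 30027 kJ/kg
Q = 0.283 kg/s * 30027 kJ/kg * 0.673 = 5718.9 kW

5718.9 kW


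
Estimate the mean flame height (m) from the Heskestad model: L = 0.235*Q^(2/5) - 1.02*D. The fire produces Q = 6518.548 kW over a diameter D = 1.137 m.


Q^(2/5) = 33.548
0.235 * Q^(2/5) = 7.8837
1.02 * D = 1.1597
L = 6.7239 m

6.7239 m


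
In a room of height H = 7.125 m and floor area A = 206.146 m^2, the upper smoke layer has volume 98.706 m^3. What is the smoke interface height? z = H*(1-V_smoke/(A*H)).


V/(A*H) = 0.067202
1 - 0.067202 = 0.93280
z = 7.125 * 0.93280 = 6.6462 m

6.6462 m


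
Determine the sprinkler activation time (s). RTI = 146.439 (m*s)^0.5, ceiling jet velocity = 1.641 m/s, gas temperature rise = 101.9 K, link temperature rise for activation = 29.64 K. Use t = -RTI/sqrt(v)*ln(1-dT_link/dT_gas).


dT_link/dT_gas = 0.29087
ln(1 - 0.29087) = -0.34372
t = -146.439 / sqrt(1.641) * -0.34372 = 39.292 s

39.292 s


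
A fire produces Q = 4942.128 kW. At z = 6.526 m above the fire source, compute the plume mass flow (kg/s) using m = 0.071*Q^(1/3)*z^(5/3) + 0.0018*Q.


Q^(1/3) = 17.034
z^(5/3) = 22.790
First term = 0.071 * 17.034 * 22.790 = 27.562
Second term = 0.0018 * 4942.128 = 8.8958
m = 36.458 kg/s

36.458 kg/s


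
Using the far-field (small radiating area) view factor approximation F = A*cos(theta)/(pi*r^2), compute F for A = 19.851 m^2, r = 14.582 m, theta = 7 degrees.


cos(7 deg) = 0.99255
pi*r^2 = 668.01
F = 19.851 * 0.99255 / 668.01 = 0.029495

0.029495


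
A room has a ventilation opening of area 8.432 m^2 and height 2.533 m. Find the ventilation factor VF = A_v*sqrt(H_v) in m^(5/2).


sqrt(H_v) = 1.5915
VF = 8.432 * 1.5915 = 13.420 m^(5/2)

13.420 m^(5/2)


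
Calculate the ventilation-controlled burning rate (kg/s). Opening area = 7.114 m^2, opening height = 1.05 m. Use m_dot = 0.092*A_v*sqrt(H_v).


sqrt(H_v) = 1.0247
m_dot = 0.092 * 7.114 * 1.0247 = 0.67065 kg/s

0.67065 kg/s


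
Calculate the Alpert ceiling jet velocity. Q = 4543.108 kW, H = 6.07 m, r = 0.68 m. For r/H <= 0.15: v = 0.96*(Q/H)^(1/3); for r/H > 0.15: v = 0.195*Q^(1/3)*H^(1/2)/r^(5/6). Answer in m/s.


r/H = 0.68 / 6.07 = 0.11203
r/H <= 0.15, so v = 0.96*(Q/H)^(1/3)
Q/H = 748.45
(Q/H)^(1/3) = 9.0794
v = 0.96 * 9.0794 = 8.7162 m/s

8.7162 m/s


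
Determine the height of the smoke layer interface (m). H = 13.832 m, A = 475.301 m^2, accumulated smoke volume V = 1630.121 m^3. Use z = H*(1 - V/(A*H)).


V/(A*H) = 0.24795
1 - 0.24795 = 0.75205
z = 13.832 * 0.75205 = 10.402 m

10.402 m


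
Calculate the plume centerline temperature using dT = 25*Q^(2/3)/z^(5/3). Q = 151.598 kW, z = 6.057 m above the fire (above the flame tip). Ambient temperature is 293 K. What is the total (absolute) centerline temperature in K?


Q^(2/3) = 28.431
z^(5/3) = 20.126
dT = 25 * 28.431 / 20.126 = 35.316 K
T = 293 + 35.316 = 328.32 K

328.32 K


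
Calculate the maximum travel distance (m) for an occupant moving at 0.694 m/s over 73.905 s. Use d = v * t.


d = 0.694 * 73.905 = 51.290 m

51.290 m


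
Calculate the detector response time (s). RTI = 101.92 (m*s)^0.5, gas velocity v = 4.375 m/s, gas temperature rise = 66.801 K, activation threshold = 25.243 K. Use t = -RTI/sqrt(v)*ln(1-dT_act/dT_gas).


dT_act/dT_gas = 0.37788
ln(1 - 0.37788) = -0.47463
t = -101.92 / sqrt(4.375) * -0.47463 = 23.127 s

23.127 s


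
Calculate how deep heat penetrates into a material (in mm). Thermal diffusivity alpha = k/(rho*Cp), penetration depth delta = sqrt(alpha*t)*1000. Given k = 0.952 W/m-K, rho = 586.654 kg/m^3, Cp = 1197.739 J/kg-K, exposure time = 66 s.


alpha = 0.952 / (586.654 * 1197.739) = 1.3549e-06 m^2/s
alpha * t = 8.9420e-05
delta = sqrt(8.9420e-05) * 1000 = 9.4562 mm

9.4562 mm


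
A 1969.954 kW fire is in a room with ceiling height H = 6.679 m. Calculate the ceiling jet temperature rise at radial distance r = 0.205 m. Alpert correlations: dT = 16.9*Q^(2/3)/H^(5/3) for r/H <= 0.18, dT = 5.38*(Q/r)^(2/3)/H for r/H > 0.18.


r/H = 0.205 / 6.679 = 0.030693
r/H <= 0.18, so dT = 16.9*Q^(2/3)/H^(5/3)
Q^(2/3) = 157.15
H^(5/3) = 23.687
dT = 16.9 * 157.15 / 23.687 = 112.12 K

112.12 K


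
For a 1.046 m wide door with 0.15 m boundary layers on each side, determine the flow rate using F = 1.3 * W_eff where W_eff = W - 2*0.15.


W_eff = 1.046 - 0.30 = 0.746 m
F = 1.3 * 0.746 = 0.96980 persons/s

0.96980 persons/s


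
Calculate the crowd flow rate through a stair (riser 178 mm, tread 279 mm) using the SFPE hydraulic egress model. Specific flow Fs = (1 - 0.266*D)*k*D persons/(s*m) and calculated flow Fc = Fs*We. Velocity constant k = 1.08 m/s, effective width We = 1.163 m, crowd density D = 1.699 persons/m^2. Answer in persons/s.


1 - 0.266*D = 1 - 0.266*1.699 = 0.54807
Fs = 0.54807 * 1.08 * 1.699 = 1.0057 persons/(s*m)
Fc = 1.0057 * 1.163 = 1.1696 persons/s

1.1696 persons/s


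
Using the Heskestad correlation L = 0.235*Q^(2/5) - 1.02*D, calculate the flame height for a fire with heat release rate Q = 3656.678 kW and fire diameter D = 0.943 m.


Q^(2/5) = 26.622
0.235 * Q^(2/5) = 6.2561
1.02 * D = 0.96186
L = 5.2942 m

5.2942 m


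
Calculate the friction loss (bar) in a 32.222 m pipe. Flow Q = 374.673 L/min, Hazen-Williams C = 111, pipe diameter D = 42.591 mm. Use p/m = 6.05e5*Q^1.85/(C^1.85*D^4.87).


Q^1.85 = 57711
C^1.85 = 6079.2
D^4.87 = 8.6055e+07
p/m = 0.066740 bar/m
p_total = 0.066740 * 32.222 = 2.1505 bar

2.1505 bar


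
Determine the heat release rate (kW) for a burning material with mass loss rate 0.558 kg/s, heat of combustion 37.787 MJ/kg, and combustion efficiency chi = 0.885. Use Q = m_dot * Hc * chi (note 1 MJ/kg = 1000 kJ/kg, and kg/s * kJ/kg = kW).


Hc = 37.787 MJ/kg = 37.787 * 1000 kJ/kg = 37787 kJ/kg
Q = 0.558 kg/s * 37787 kJ/kg * 0.885 = 18660 kW

18660 kW


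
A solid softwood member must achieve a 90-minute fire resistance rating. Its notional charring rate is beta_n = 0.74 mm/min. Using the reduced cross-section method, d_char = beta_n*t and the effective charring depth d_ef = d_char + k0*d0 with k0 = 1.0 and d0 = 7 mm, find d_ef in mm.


d_char = 0.74 * 90 = 66.6 mm
d_ef = 66.6 + 1.0*7 = 73.6 mm

73.6 mm


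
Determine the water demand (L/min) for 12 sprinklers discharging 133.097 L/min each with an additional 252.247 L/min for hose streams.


Sprinkler demand = 12 * 133.097 = 1597.164 L/min
Total = 1597.164 + 252.247 = 1849.411 L/min

1849.411 L/min


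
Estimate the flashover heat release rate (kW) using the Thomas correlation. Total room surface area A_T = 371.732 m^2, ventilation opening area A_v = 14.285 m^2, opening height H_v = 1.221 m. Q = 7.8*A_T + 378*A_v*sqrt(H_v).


7.8*A_T = 2899.5
sqrt(H_v) = 1.1050
378*A_v*sqrt(H_v) = 5966.6
Q = 2899.5 + 5966.6 = 8866.2 kW

8866.2 kW


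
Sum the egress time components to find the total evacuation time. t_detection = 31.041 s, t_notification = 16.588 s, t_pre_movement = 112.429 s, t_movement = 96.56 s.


Total = 31.041 + 16.588 + 112.429 + 96.56 = 256.618 s

256.618 s


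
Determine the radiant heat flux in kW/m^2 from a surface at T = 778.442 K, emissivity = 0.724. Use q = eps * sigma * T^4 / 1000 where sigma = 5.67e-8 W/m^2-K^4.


T^4 = 3.6720e+11
q = 0.724 * 5.67e-8 * 3.6720e+11 / 1000 = 15.074 kW/m^2

15.074 kW/m^2


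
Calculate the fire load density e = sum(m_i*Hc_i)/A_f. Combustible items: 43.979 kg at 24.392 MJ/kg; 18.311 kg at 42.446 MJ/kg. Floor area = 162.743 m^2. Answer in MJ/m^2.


Total energy = 43.979*24.392 + 18.311*42.446
= 1072.736 + 777.2287
= 1849.964 MJ
e = 1849.964 / 162.743 = 11.367 MJ/m^2

11.367 MJ/m^2


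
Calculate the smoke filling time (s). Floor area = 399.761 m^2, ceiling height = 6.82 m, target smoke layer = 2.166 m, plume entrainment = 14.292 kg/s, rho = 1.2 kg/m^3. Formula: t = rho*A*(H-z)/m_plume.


H - z = 4.654 m
t = 1.2 * 399.761 * 4.654 / 14.292 = 156.21 s

156.21 s


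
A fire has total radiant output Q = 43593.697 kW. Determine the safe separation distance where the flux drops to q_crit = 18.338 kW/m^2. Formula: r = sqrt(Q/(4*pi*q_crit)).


4*pi*q_crit = 230.44
Q/(4*pi*q_crit) = 189.17
r = sqrt(189.17) = 13.754 m

13.754 m


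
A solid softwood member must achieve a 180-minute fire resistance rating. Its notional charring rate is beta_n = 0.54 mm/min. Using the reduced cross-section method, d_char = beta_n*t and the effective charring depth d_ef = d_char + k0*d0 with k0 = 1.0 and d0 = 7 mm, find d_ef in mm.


d_char = 0.54 * 180 = 97.2 mm
d_ef = 97.2 + 1.0*7 = 104.2 mm

104.2 mm


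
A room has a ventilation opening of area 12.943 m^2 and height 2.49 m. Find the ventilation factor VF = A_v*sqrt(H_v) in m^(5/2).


sqrt(H_v) = 1.5780
VF = 12.943 * 1.5780 = 20.424 m^(5/2)

20.424 m^(5/2)


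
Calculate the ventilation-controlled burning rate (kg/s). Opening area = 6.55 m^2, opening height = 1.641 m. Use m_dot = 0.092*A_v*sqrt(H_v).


sqrt(H_v) = 1.2810
m_dot = 0.092 * 6.55 * 1.2810 = 0.77194 kg/s

0.77194 kg/s


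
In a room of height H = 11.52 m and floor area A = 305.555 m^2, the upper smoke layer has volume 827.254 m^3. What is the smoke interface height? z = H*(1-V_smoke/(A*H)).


V/(A*H) = 0.23502
1 - 0.23502 = 0.76498
z = 11.52 * 0.76498 = 8.8126 m

8.8126 m


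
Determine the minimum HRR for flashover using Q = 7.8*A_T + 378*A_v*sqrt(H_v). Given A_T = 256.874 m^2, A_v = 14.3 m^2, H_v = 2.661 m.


7.8*A_T = 2003.6
sqrt(H_v) = 1.6313
378*A_v*sqrt(H_v) = 8817.6
Q = 2003.6 + 8817.6 = 10821 kW

10821 kW


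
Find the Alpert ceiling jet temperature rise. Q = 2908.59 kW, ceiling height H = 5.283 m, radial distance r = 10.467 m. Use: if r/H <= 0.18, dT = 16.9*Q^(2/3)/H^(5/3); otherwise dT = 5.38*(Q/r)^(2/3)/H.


r/H = 10.467 / 5.283 = 1.9813
r/H > 0.18, so dT = 5.38*(Q/r)^(2/3)/H
Q/r = 277.88
(Q/r)^(2/3) = 42.583
dT = 5.38 * 42.583 / 5.283 = 43.365 K

43.365 K


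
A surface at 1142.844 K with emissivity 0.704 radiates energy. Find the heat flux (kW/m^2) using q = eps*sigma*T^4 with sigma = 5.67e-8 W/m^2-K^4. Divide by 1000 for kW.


T^4 = 1.7059e+12
q = 0.704 * 5.67e-8 * 1.7059e+12 / 1000 = 68.093 kW/m^2

68.093 kW/m^2


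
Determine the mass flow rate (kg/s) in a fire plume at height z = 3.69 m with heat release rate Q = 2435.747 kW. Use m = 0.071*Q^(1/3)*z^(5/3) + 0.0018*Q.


Q^(1/3) = 13.455
z^(5/3) = 8.8114
First term = 0.071 * 13.455 * 8.8114 = 8.4174
Second term = 0.0018 * 2435.747 = 4.3843
m = 12.802 kg/s

12.802 kg/s


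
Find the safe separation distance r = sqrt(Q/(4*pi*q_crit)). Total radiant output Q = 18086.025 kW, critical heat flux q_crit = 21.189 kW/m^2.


4*pi*q_crit = 266.27
Q/(4*pi*q_crit) = 67.924
r = sqrt(67.924) = 8.2416 m

8.2416 m


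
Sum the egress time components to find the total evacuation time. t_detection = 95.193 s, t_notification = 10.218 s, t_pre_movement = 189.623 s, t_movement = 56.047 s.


Total = 95.193 + 10.218 + 189.623 + 56.047 = 351.081 s

351.081 s


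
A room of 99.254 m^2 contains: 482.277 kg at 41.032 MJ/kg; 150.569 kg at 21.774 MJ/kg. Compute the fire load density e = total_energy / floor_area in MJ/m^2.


Total energy = 482.277*41.032 + 150.569*21.774
= 19788.79 + 3278.489
= 23067.28 MJ
e = 23067.28 / 99.254 = 232.41 MJ/m^2

232.41 MJ/m^2


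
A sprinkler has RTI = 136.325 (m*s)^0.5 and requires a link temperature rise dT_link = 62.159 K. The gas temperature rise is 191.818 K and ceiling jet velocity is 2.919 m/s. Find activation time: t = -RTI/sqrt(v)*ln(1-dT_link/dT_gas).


dT_link/dT_gas = 0.32405
ln(1 - 0.32405) = -0.39164
t = -136.325 / sqrt(2.919) * -0.39164 = 31.250 s

31.250 s


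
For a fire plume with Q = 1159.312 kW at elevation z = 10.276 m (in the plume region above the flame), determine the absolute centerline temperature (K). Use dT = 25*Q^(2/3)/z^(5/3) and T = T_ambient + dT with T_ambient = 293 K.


Q^(2/3) = 110.36
z^(5/3) = 48.571
dT = 25 * 110.36 / 48.571 = 56.802 K
T = 293 + 56.802 = 349.80 K

349.80 K


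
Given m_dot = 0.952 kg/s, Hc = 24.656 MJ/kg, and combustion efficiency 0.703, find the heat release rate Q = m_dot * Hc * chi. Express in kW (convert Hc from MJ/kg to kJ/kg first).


Hc = 24.656 MJ/kg = 24.656 * 1000 kJ/kg = 24656 kJ/kg
Q = 0.952 kg/s * 24656 kJ/kg * 0.703 = 16501 kW

16501 kW


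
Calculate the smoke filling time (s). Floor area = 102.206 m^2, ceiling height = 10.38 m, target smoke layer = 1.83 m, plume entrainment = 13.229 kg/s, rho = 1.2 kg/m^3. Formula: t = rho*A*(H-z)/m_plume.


H - z = 8.55 m
t = 1.2 * 102.206 * 8.55 / 13.229 = 79.268 s

79.268 s


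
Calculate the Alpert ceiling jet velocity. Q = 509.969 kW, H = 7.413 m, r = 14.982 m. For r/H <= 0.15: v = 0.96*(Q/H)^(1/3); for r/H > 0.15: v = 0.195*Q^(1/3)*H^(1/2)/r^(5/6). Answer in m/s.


r/H = 14.982 / 7.413 = 2.0210
r/H > 0.15, so v = 0.195*Q^(1/3)*H^(1/2)/r^(5/6)
Q^(1/3) = 7.9894
H^(1/2) = 2.7227
r^(5/6) = 9.5420
v = 0.195 * 7.9894 * 2.7227 / 9.5420 = 0.44453 m/s

0.44453 m/s


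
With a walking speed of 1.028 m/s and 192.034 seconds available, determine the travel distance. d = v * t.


d = 1.028 * 192.034 = 197.41 m

197.41 m


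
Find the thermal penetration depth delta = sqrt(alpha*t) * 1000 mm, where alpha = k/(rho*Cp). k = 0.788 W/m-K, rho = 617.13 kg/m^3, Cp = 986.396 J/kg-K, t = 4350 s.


alpha = 0.788 / (617.13 * 986.396) = 1.2945e-06 m^2/s
alpha * t = 0.0056310
delta = sqrt(0.0056310) * 1000 = 75.040 mm

75.040 mm


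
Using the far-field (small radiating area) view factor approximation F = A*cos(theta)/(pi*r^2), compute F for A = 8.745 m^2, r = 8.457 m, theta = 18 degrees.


cos(18 deg) = 0.95106
pi*r^2 = 224.69
F = 8.745 * 0.95106 / 224.69 = 0.037015

0.037015


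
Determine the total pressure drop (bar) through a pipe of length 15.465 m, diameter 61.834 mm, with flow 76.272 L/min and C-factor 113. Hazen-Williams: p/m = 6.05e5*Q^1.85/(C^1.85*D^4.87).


Q^1.85 = 3036.5
C^1.85 = 6283.4
D^4.87 = 5.2878e+08
p/m = 0.00055292 bar/m
p_total = 0.00055292 * 15.465 = 0.0085508 bar

0.0085508 bar


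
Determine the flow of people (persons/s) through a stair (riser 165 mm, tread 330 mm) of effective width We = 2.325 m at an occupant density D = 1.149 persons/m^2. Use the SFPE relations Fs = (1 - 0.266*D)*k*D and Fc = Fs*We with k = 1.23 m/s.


1 - 0.266*D = 1 - 0.266*1.149 = 0.69437
Fs = 0.69437 * 1.23 * 1.149 = 0.98133 persons/(s*m)
Fc = 0.98133 * 2.325 = 2.2816 persons/s

2.2816 persons/s


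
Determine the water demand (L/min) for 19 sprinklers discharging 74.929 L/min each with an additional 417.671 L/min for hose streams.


Sprinkler demand = 19 * 74.929 = 1423.651 L/min
Total = 1423.651 + 417.671 = 1841.322 L/min

1841.322 L/min


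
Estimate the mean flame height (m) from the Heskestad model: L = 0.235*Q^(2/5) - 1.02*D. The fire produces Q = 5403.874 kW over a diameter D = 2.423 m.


Q^(2/5) = 31.123
0.235 * Q^(2/5) = 7.3139
1.02 * D = 2.4715
L = 4.8425 m

4.8425 m


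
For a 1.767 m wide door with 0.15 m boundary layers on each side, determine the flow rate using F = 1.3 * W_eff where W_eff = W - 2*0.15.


W_eff = 1.767 - 0.30 = 1.467 m
F = 1.3 * 1.467 = 1.9071 persons/s

1.9071 persons/s


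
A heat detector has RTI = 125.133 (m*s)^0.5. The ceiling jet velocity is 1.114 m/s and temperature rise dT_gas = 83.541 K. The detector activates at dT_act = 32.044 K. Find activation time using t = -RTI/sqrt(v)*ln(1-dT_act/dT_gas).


dT_act/dT_gas = 0.38357
ln(1 - 0.38357) = -0.48381
t = -125.133 / sqrt(1.114) * -0.48381 = 57.360 s

57.360 s


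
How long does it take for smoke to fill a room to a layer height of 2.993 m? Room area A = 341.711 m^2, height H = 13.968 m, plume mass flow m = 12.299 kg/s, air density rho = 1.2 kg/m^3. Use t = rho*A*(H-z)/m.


H - z = 10.975 m
t = 1.2 * 341.711 * 10.975 / 12.299 = 365.91 s

365.91 s


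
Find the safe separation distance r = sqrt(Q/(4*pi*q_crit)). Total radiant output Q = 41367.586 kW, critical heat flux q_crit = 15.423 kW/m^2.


4*pi*q_crit = 193.81
Q/(4*pi*q_crit) = 213.44
r = sqrt(213.44) = 14.610 m

14.610 m


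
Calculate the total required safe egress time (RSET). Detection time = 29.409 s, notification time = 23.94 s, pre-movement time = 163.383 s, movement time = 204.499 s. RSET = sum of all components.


Total = 29.409 + 23.94 + 163.383 + 204.499 = 421.231 s

421.231 s


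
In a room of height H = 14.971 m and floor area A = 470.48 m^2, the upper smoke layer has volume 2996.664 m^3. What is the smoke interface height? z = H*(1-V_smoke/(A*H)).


V/(A*H) = 0.42545
1 - 0.42545 = 0.57455
z = 14.971 * 0.57455 = 8.6016 m

8.6016 m


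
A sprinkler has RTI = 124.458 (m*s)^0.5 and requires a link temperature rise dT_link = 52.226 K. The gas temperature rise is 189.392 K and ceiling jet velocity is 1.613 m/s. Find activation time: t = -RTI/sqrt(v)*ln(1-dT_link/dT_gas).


dT_link/dT_gas = 0.27576
ln(1 - 0.27576) = -0.32263
t = -124.458 / sqrt(1.613) * -0.32263 = 31.616 s

31.616 s


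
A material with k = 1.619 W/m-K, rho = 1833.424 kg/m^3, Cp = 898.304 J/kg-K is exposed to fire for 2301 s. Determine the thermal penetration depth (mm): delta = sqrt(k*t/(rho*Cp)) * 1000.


alpha = 1.619 / (1833.424 * 898.304) = 9.8302e-07 m^2/s
alpha * t = 0.0022619
delta = sqrt(0.0022619) * 1000 = 47.560 mm

47.560 mm


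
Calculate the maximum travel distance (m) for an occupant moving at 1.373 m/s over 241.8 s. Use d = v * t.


d = 1.373 * 241.8 = 331.99 m

331.99 m


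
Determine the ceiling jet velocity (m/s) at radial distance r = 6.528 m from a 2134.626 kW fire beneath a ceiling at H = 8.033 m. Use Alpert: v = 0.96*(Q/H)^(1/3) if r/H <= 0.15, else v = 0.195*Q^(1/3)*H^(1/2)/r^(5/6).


r/H = 6.528 / 8.033 = 0.81265
r/H > 0.15, so v = 0.195*Q^(1/3)*H^(1/2)/r^(5/6)
Q^(1/3) = 12.876
H^(1/2) = 2.8343
r^(5/6) = 4.7751
v = 0.195 * 12.876 * 2.8343 / 4.7751 = 1.4903 m/s

1.4903 m/s


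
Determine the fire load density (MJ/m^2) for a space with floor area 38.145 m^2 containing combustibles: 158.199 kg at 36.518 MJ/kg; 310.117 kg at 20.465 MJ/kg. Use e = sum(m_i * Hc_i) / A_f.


Total energy = 158.199*36.518 + 310.117*20.465
= 5777.111 + 6346.544
= 12123.66 MJ
e = 12123.66 / 38.145 = 317.83 MJ/m^2

317.83 MJ/m^2


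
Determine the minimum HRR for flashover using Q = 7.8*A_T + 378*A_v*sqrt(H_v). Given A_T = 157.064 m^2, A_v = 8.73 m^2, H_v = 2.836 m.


7.8*A_T = 1225.1
sqrt(H_v) = 1.6840
378*A_v*sqrt(H_v) = 5557.2
Q = 1225.1 + 5557.2 = 6782.3 kW

6782.3 kW


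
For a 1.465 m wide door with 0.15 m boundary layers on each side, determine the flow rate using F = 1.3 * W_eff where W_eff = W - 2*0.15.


W_eff = 1.465 - 0.30 = 1.165 m
F = 1.3 * 1.165 = 1.5145 persons/s

1.5145 persons/s


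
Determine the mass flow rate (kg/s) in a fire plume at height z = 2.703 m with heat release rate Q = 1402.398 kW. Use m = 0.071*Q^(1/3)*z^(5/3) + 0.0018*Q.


Q^(1/3) = 11.193
z^(5/3) = 5.2450
First term = 0.071 * 11.193 * 5.2450 = 4.1683
Second term = 0.0018 * 1402.398 = 2.5243
m = 6.6926 kg/s

6.6926 kg/s


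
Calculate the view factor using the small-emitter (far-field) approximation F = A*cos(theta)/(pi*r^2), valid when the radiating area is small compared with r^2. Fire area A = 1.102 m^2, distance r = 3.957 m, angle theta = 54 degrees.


cos(54 deg) = 0.58779
pi*r^2 = 49.191
F = 1.102 * 0.58779 / 49.191 = 0.013168

0.013168


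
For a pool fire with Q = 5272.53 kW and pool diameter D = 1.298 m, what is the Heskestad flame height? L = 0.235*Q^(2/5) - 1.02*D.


Q^(2/5) = 30.818
0.235 * Q^(2/5) = 7.2423
1.02 * D = 1.3240
L = 5.9183 m

5.9183 m


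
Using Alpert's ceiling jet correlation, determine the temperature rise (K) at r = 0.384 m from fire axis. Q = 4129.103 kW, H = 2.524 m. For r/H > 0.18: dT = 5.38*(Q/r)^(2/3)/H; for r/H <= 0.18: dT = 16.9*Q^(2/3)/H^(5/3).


r/H = 0.384 / 2.524 = 0.15214
r/H <= 0.18, so dT = 16.9*Q^(2/3)/H^(5/3)
Q^(2/3) = 257.38
H^(5/3) = 4.6790
dT = 16.9 * 257.38 / 4.6790 = 929.63 K

929.63 K


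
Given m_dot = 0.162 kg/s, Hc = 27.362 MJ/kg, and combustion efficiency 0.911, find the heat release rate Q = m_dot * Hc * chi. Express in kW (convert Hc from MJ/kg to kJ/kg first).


Hc = 27.362 MJ/kg = 27.362 * 1000 kJ/kg = 27362 kJ/kg
Q = 0.162 kg/s * 27362 kJ/kg * 0.911 = 4038.1 kW

4038.1 kW


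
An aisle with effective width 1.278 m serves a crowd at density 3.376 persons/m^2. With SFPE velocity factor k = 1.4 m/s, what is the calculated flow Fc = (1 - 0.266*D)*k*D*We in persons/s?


1 - 0.266*D = 1 - 0.266*3.376 = 0.10198
Fs = 0.10198 * 1.4 * 3.376 = 0.48202 persons/(s*m)
Fc = 0.48202 * 1.278 = 0.61602 persons/s

0.61602 persons/s


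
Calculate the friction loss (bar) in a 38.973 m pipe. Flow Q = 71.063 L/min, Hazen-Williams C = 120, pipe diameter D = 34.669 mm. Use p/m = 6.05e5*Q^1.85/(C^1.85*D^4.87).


Q^1.85 = 2664.0
C^1.85 = 7022.4
D^4.87 = 3.1587e+07
p/m = 0.0072660 bar/m
p_total = 0.0072660 * 38.973 = 0.28318 bar

0.28318 bar


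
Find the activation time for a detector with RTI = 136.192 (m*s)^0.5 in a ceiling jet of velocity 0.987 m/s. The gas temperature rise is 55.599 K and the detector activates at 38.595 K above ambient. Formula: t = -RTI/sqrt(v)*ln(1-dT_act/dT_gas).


dT_act/dT_gas = 0.69417
ln(1 - 0.69417) = -1.1847
t = -136.192 / sqrt(0.987) * -1.1847 = 162.41 s

162.41 s


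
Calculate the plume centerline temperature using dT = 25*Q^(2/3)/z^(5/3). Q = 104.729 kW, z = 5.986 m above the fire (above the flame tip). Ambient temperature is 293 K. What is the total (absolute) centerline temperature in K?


Q^(2/3) = 22.218
z^(5/3) = 19.735
dT = 25 * 22.218 / 19.735 = 28.146 K
T = 293 + 28.146 = 321.15 K

321.15 K


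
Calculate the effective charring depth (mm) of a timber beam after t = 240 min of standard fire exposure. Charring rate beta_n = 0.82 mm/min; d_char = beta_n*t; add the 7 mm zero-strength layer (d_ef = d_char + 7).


d_char = 0.82 * 240 = 196.8 mm
d_ef = 196.8 + 1.0*7 = 203.8 mm

203.8 mm


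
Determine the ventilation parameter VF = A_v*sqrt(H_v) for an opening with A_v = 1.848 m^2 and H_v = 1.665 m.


sqrt(H_v) = 1.2903
VF = 1.848 * 1.2903 = 2.3846 m^(5/2)

2.3846 m^(5/2)


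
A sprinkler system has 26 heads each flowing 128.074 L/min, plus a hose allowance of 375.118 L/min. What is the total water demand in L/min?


Sprinkler demand = 26 * 128.074 = 3329.924 L/min
Total = 3329.924 + 375.118 = 3705.042 L/min

3705.042 L/min


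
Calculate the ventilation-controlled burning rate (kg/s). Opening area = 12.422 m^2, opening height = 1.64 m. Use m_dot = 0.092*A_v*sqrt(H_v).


sqrt(H_v) = 1.2806
m_dot = 0.092 * 12.422 * 1.2806 = 1.4635 kg/s

1.4635 kg/s


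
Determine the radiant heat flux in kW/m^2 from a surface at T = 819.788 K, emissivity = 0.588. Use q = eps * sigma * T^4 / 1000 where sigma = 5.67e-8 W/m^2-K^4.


T^4 = 4.5165e+11
q = 0.588 * 5.67e-8 * 4.5165e+11 / 1000 = 15.058 kW/m^2

15.058 kW/m^2


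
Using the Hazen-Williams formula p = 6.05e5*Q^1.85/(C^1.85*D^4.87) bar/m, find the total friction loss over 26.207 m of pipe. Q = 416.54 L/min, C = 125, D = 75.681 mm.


Q^1.85 = 70204
C^1.85 = 7573.3
D^4.87 = 1.4147e+09
p/m = 0.0039643 bar/m
p_total = 0.0039643 * 26.207 = 0.10389 bar

0.10389 bar


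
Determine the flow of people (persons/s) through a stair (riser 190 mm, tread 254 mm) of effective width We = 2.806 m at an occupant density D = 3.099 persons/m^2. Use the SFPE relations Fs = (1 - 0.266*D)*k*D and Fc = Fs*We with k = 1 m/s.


1 - 0.266*D = 1 - 0.266*3.099 = 0.17567
Fs = 0.17567 * 1 * 3.099 = 0.54439 persons/(s*m)
Fc = 0.54439 * 2.806 = 1.5276 persons/s

1.5276 persons/s


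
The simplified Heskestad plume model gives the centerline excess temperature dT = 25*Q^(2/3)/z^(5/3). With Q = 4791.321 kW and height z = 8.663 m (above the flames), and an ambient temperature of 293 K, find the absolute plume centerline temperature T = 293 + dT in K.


Q^(2/3) = 284.21
z^(5/3) = 36.541
dT = 25 * 284.21 / 36.541 = 194.44 K
T = 293 + 194.44 = 487.44 K

487.44 K


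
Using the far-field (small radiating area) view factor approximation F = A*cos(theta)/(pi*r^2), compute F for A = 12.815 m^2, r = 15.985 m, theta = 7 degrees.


cos(7 deg) = 0.99255
pi*r^2 = 802.74
F = 12.815 * 0.99255 / 802.74 = 0.015845

0.015845


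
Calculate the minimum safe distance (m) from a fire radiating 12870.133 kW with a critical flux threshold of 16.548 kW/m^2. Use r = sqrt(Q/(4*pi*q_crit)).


4*pi*q_crit = 207.95
Q/(4*pi*q_crit) = 61.891
r = sqrt(61.891) = 7.8671 m

7.8671 m


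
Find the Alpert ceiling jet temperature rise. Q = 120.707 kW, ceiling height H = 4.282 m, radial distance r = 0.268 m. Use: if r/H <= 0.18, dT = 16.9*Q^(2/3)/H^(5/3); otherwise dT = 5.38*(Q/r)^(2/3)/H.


r/H = 0.268 / 4.282 = 0.062588
r/H <= 0.18, so dT = 16.9*Q^(2/3)/H^(5/3)
Q^(2/3) = 24.424
H^(5/3) = 11.291
dT = 16.9 * 24.424 / 11.291 = 36.556 K

36.556 K


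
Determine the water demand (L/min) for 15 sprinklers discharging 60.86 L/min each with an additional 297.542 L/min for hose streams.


Sprinkler demand = 15 * 60.86 = 912.9 L/min
Total = 912.9 + 297.542 = 1210.442 L/min

1210.442 L/min


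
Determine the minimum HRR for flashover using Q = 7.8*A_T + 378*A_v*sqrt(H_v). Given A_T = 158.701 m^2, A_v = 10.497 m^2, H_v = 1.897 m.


7.8*A_T = 1237.9
sqrt(H_v) = 1.3773
378*A_v*sqrt(H_v) = 5465.0
Q = 1237.9 + 5465.0 = 6702.9 kW

6702.9 kW


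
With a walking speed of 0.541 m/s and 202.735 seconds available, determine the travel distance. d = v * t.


d = 0.541 * 202.735 = 109.68 m

109.68 m


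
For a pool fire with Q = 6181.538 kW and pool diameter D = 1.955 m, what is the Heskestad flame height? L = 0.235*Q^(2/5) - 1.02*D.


Q^(2/5) = 32.843
0.235 * Q^(2/5) = 7.7180
1.02 * D = 1.9941
L = 5.7239 m

5.7239 m


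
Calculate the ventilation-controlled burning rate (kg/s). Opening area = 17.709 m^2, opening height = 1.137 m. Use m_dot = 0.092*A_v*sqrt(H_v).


sqrt(H_v) = 1.0663
m_dot = 0.092 * 17.709 * 1.0663 = 1.7372 kg/s

1.7372 kg/s


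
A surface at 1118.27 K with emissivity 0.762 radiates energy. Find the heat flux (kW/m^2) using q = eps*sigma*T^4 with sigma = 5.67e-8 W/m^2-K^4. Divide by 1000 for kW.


T^4 = 1.5638e+12
q = 0.762 * 5.67e-8 * 1.5638e+12 / 1000 = 67.565 kW/m^2

67.565 kW/m^2


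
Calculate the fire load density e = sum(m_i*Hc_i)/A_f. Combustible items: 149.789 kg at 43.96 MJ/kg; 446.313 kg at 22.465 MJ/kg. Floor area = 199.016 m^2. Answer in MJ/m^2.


Total energy = 149.789*43.96 + 446.313*22.465
= 6584.724 + 10026.42
= 16611.15 MJ
e = 16611.15 / 199.016 = 83.466 MJ/m^2

83.466 MJ/m^2


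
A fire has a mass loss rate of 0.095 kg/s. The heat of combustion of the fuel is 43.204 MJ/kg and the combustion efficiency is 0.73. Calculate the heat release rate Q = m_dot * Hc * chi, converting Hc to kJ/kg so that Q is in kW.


Hc = 43.204 MJ/kg = 43.204 * 1000 kJ/kg = 43204 kJ/kg
Q = 0.095 kg/s * 43204 kJ/kg * 0.73 = 2996.2 kW

2996.2 kW


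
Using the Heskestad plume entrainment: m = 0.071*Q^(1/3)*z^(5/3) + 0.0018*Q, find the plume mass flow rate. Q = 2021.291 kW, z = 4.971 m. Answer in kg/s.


Q^(1/3) = 12.644
z^(5/3) = 14.479
First term = 0.071 * 12.644 * 14.479 = 12.998
Second term = 0.0018 * 2021.291 = 3.6383
m = 16.636 kg/s

16.636 kg/s


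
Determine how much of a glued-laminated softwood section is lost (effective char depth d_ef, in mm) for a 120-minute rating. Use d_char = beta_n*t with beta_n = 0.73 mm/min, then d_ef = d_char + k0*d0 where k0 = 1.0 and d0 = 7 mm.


d_char = 0.73 * 120 = 87.6 mm
d_ef = 87.6 + 1.0*7 = 94.6 mm

94.6 mm


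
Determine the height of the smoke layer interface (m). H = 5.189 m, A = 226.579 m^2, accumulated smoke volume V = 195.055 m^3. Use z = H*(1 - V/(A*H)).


V/(A*H) = 0.16590
1 - 0.16590 = 0.83410
z = 5.189 * 0.83410 = 4.3281 m

4.3281 m


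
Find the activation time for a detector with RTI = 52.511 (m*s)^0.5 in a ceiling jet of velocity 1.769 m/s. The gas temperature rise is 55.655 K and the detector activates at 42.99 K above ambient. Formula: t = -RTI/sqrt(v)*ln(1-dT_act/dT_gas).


dT_act/dT_gas = 0.77244
ln(1 - 0.77244) = -1.4803
t = -52.511 / sqrt(1.769) * -1.4803 = 58.445 s

58.445 s


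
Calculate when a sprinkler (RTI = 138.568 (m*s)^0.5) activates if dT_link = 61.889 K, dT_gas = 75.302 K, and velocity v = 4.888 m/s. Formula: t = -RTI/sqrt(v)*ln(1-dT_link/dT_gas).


dT_link/dT_gas = 0.82188
ln(1 - 0.82188) = -1.7253
t = -138.568 / sqrt(4.888) * -1.7253 = 108.13 s

108.13 s


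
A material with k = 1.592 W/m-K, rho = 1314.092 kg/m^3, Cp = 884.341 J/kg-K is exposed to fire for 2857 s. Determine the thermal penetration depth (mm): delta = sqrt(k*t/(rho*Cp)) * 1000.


alpha = 1.592 / (1314.092 * 884.341) = 1.3699e-06 m^2/s
alpha * t = 0.0039139
delta = sqrt(0.0039139) * 1000 = 62.561 mm

62.561 mm


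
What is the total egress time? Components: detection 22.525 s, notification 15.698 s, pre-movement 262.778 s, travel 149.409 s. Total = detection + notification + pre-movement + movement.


Total = 22.525 + 15.698 + 262.778 + 149.409 = 450.41 s

450.41 s


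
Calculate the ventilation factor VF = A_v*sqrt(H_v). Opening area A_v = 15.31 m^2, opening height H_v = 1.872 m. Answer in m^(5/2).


sqrt(H_v) = 1.3682
VF = 15.31 * 1.3682 = 20.947 m^(5/2)

20.947 m^(5/2)


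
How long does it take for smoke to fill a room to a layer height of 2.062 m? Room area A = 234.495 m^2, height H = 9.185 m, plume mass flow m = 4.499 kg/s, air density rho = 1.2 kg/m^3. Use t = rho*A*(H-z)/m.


H - z = 7.123 m
t = 1.2 * 234.495 * 7.123 / 4.499 = 445.51 s

445.51 s


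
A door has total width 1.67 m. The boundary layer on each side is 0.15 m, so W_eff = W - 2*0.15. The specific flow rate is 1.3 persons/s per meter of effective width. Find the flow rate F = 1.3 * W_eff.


W_eff = 1.67 - 0.30 = 1.37 m
F = 1.3 * 1.37 = 1.781 persons/s

1.781 persons/s


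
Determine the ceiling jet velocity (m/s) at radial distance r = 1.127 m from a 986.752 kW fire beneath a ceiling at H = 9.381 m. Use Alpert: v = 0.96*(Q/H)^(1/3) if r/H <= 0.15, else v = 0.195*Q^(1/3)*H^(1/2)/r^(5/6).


r/H = 1.127 / 9.381 = 0.12014
r/H <= 0.15, so v = 0.96*(Q/H)^(1/3)
Q/H = 105.19
(Q/H)^(1/3) = 4.7205
v = 0.96 * 4.7205 = 4.5317 m/s

4.5317 m/s


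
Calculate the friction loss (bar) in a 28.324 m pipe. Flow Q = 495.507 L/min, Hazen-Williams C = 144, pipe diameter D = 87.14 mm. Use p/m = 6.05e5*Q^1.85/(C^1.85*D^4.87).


Q^1.85 = 96793
C^1.85 = 9839.4
D^4.87 = 2.8110e+09
p/m = 0.0021172 bar/m
p_total = 0.0021172 * 28.324 = 0.059968 bar

0.059968 bar


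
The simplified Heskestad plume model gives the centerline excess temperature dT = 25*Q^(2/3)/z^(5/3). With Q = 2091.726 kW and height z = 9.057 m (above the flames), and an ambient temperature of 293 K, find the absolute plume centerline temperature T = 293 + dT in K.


Q^(2/3) = 163.56
z^(5/3) = 39.353
dT = 25 * 163.56 / 39.353 = 103.90 K
T = 293 + 103.90 = 396.90 K

396.90 K


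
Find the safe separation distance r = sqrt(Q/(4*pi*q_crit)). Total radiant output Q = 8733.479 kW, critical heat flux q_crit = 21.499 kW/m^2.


4*pi*q_crit = 270.16
Q/(4*pi*q_crit) = 32.327
r = sqrt(32.327) = 5.6856 m

5.6856 m


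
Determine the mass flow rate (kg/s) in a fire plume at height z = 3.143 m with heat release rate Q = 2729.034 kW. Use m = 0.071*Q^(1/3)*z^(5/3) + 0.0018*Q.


Q^(1/3) = 13.975
z^(5/3) = 6.7438
First term = 0.071 * 13.975 * 6.7438 = 6.6912
Second term = 0.0018 * 2729.034 = 4.9123
m = 11.603 kg/s

11.603 kg/s


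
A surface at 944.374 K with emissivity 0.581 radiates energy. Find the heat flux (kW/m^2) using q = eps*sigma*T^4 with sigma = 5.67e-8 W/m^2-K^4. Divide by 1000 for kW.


T^4 = 7.9538e+11
q = 0.581 * 5.67e-8 * 7.9538e+11 / 1000 = 26.202 kW/m^2

26.202 kW/m^2


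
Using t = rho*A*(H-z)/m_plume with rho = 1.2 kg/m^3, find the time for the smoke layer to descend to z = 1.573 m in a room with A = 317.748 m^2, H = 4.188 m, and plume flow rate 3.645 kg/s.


H - z = 2.615 m
t = 1.2 * 317.748 * 2.615 / 3.645 = 273.55 s

273.55 s


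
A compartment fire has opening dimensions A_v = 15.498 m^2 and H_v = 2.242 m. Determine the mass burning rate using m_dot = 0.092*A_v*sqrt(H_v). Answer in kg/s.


sqrt(H_v) = 1.4973
m_dot = 0.092 * 15.498 * 1.4973 = 2.1349 kg/s

2.1349 kg/s


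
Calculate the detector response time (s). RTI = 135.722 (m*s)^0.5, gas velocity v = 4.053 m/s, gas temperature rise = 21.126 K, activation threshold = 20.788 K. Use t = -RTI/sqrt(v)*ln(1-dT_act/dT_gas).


dT_act/dT_gas = 0.98400
ln(1 - 0.98400) = -4.1352
t = -135.722 / sqrt(4.053) * -4.1352 = 278.78 s

278.78 s


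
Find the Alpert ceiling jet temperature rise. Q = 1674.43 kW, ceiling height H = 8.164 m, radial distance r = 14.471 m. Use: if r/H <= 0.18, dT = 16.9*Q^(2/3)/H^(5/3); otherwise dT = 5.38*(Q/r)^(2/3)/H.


r/H = 14.471 / 8.164 = 1.7725
r/H > 0.18, so dT = 5.38*(Q/r)^(2/3)/H
Q/r = 115.71
(Q/r)^(2/3) = 23.745
dT = 5.38 * 23.745 / 8.164 = 15.648 K

15.648 K


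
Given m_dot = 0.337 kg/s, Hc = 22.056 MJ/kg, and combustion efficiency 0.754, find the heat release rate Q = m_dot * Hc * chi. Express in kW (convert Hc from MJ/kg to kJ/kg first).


Hc = 22.056 MJ/kg = 22.056 * 1000 kJ/kg = 22056 kJ/kg
Q = 0.337 kg/s * 22056 kJ/kg * 0.754 = 5604.4 kW

5604.4 kW


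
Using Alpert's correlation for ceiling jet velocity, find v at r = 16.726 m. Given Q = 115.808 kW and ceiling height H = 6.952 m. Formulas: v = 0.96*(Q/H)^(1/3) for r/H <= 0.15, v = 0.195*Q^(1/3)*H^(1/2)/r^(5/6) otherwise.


r/H = 16.726 / 6.952 = 2.4059
r/H > 0.15, so v = 0.195*Q^(1/3)*H^(1/2)/r^(5/6)
Q^(1/3) = 4.8743
H^(1/2) = 2.6367
r^(5/6) = 10.459
v = 0.195 * 4.8743 * 2.6367 / 10.459 = 0.23961 m/s

0.23961 m/s


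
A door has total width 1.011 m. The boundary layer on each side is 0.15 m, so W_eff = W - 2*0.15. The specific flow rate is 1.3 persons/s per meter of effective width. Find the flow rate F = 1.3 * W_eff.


W_eff = 1.011 - 0.30 = 0.711 m
F = 1.3 * 0.711 = 0.92430 persons/s

0.92430 persons/s


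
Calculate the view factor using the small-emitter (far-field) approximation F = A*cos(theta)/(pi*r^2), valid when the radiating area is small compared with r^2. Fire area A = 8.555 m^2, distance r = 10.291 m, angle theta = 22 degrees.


cos(22 deg) = 0.92718
pi*r^2 = 332.71
F = 8.555 * 0.92718 / 332.71 = 0.023841

0.023841


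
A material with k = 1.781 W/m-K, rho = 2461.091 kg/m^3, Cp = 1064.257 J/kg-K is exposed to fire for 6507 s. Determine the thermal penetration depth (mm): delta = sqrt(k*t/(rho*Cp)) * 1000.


alpha = 1.781 / (2461.091 * 1064.257) = 6.7997e-07 m^2/s
alpha * t = 0.0044246
delta = sqrt(0.0044246) * 1000 = 66.517 mm

66.517 mm


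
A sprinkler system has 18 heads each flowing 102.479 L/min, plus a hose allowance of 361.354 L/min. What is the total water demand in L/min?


Sprinkler demand = 18 * 102.479 = 1844.622 L/min
Total = 1844.622 + 361.354 = 2205.976 L/min

2205.976 L/min
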